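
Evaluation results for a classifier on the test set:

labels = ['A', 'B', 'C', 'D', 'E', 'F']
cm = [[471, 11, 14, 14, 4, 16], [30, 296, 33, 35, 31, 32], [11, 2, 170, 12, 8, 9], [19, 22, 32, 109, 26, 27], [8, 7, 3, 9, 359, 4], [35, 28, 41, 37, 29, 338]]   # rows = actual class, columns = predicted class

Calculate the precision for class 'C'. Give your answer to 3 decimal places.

0.580

Treat 'C' as positive and all other classes as negative.
precision = TP/(TP+FP).
C: TP=170, FP=14+33+32+3+41=123 → 170/293 = 0.5802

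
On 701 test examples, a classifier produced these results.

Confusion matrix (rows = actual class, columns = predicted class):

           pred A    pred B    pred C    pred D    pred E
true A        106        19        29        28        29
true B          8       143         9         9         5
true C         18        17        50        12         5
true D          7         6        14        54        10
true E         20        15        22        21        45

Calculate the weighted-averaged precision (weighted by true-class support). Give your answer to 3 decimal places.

0.577

Per-class precision (TP/(TP+FP)):
  A: TP=106, FP=8+18+7+20=53 → 106/159 = 0.6667
  B: TP=143, FP=19+17+6+15=57 → 143/200 = 0.7150
  C: TP=50, FP=29+9+14+22=74 → 50/124 = 0.4032
  D: TP=54, FP=28+9+12+21=70 → 54/124 = 0.4355
  E: TP=45, FP=29+5+5+10=49 → 45/94 = 0.4787
Weighted-precision = Σ (supportᵢ/N)·precisionᵢ with N=701: (211/701)·0.6667 + (174/701)·0.7150 + (102/701)·0.4032 + (91/701)·0.4355 + (123/701)·0.4787 = 0.577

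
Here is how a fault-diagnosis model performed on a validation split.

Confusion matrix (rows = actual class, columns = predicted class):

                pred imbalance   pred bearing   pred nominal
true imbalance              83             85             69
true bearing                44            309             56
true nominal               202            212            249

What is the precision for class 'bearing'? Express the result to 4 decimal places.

0.5099

Treat 'bearing' as positive and all other classes as negative.
precision = TP/(TP+FP).
bearing: TP=309, FP=85+212=297 → 309/606 = 0.50990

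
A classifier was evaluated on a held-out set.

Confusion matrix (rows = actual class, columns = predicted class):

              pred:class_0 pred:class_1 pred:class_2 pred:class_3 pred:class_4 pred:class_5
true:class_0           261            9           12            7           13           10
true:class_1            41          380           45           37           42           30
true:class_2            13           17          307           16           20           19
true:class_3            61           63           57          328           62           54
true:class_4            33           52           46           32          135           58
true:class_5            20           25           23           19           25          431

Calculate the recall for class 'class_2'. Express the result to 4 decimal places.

0.7832

Take TP from the diagonal, FP from the rest of the 'class_2' prediction marginal, FN from the rest of the 'class_2' actual marginal.
recall = TP/(TP+FN).
class_2: TP=307, FN=13+17+16+20+19=85 → 307/392 = 0.78316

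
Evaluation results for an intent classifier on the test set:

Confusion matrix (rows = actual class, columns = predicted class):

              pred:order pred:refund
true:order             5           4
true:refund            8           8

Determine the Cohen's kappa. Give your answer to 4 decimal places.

Observed agreement pₒ = trace/N = 13/25 = 0.52000
Expected agreement pₑ = Σ (rowᵢ·colᵢ)/N² = (9·13 + 16·12)/25² = 0.49440
κ = (pₒ − pₑ)/(1 − pₑ) = (0.52000 − 0.49440)/(1 − 0.49440) = 0.0506

0.0506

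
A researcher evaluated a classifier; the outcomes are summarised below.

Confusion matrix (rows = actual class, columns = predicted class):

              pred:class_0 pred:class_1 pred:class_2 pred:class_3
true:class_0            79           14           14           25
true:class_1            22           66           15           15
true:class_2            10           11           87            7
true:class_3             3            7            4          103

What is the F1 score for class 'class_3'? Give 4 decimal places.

0.7715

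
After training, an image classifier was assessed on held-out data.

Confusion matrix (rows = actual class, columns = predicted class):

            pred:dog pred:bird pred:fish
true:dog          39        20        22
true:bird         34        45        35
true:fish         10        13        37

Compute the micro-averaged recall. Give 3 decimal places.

Micro-averaging pools counts across classes: ΣTP=121, ΣFP=134, ΣFN=134.
Micro-recall = TP/(TP+FN) on pooled counts = 0.475 (equals overall accuracy in single-label multiclass).

0.475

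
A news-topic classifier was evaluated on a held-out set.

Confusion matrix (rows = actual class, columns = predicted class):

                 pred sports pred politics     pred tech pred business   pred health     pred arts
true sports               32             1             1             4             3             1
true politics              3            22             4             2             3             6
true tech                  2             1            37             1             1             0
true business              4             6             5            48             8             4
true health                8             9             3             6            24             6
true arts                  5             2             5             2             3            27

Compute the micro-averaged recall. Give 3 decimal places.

0.635

Micro-averaging pools counts across classes: ΣTP=190, ΣFP=109, ΣFN=109.
Micro-recall = TP/(TP+FN) on pooled counts = 0.635 (equals overall accuracy in single-label multiclass).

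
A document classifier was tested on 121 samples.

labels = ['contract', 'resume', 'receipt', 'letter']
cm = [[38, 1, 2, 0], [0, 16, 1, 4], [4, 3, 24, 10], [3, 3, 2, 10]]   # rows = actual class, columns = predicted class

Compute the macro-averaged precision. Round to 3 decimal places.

0.696

Per-class precision (TP/(TP+FP)):
  contract: TP=38, FP=0+4+3=7 → 38/45 = 0.8444
  resume: TP=16, FP=1+3+3=7 → 16/23 = 0.6957
  receipt: TP=24, FP=2+1+2=5 → 24/29 = 0.8276
  letter: TP=10, FP=0+4+10=14 → 10/24 = 0.4167
Macro-precision = mean = (0.8444 + 0.6957 + 0.8276 + 0.4167) / 4 = 0.696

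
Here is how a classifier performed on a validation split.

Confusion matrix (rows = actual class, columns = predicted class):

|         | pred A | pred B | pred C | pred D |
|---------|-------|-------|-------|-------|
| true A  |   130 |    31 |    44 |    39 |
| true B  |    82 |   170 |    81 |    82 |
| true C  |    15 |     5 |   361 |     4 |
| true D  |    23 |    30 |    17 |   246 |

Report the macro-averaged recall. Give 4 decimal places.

Per-class recall (TP/(TP+FN)):
  A: TP=130, FN=31+44+39=114 → 130/244 = 0.53279
  B: TP=170, FN=82+81+82=245 → 170/415 = 0.40964
  C: TP=361, FN=15+5+4=24 → 361/385 = 0.93766
  D: TP=246, FN=23+30+17=70 → 246/316 = 0.77848
Macro-recall = mean = (0.53279 + 0.40964 + 0.93766 + 0.77848) / 4 = 0.6646

0.6646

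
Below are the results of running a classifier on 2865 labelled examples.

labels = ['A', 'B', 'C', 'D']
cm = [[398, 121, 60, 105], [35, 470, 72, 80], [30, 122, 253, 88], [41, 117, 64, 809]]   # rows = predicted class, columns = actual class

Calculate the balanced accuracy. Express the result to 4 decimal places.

0.6668

Balanced accuracy = mean of per-class recall.
  A: recall = 398/504 = 0.78968
  B: recall = 470/830 = 0.56627
  C: recall = 253/449 = 0.56347
  D: recall = 809/1082 = 0.74769
Mean = (0.78968 + 0.56627 + 0.56347 + 0.74769) / 4 = 0.6668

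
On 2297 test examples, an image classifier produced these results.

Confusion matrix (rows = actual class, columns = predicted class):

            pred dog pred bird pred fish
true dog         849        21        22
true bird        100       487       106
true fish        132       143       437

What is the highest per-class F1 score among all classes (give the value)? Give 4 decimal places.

0.8606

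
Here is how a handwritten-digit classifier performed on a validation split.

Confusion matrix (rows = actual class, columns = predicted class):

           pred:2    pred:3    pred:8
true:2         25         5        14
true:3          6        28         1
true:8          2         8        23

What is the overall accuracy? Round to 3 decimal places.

0.679

Accuracy = trace / total = (25+28+23=76) / 112 = 76/112 = 0.679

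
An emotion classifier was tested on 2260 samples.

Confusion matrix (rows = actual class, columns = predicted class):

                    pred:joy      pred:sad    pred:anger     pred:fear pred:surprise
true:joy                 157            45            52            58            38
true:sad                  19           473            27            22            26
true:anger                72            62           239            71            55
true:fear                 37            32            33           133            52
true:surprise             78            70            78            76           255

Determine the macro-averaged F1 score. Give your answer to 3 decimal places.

0.529

Per-class F1 score (2·TP/(2·TP+FP+FN)):
  joy: TP=157, FP=19+72+37+78=206, FN=45+52+58+38=193 → 314/713 = 0.4404
  sad: TP=473, FP=45+62+32+70=209, FN=19+27+22+26=94 → 946/1249 = 0.7574
  anger: TP=239, FP=52+27+33+78=190, FN=72+62+71+55=260 → 478/928 = 0.5151
  fear: TP=133, FP=58+22+71+76=227, FN=37+32+33+52=154 → 266/647 = 0.4111
  surprise: TP=255, FP=38+26+55+52=171, FN=78+70+78+76=302 → 510/983 = 0.5188
Macro-F1 score = mean = (0.4404 + 0.7574 + 0.5151 + 0.4111 + 0.5188) / 5 = 0.529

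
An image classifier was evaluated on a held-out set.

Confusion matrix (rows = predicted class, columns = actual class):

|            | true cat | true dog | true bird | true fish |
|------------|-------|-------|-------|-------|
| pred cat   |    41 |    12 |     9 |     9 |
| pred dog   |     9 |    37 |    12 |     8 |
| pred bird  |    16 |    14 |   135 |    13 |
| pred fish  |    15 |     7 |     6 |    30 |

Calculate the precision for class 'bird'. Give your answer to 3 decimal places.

0.758

One-vs-rest for 'bird': TP = diagonal; FP = other classes predicted 'bird'; FN = 'bird' predicted as other.
precision = TP/(TP+FP).
bird: TP=135, FP=16+14+13=43 → 135/178 = 0.7584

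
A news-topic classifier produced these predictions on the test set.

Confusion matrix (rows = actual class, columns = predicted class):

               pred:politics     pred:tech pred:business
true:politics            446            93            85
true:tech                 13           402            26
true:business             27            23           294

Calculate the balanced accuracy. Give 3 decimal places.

Balanced accuracy = mean of per-class recall.
  politics: recall = 446/624 = 0.7147
  tech: recall = 402/441 = 0.9116
  business: recall = 294/344 = 0.8547
Mean = (0.7147 + 0.9116 + 0.8547) / 3 = 0.827

0.827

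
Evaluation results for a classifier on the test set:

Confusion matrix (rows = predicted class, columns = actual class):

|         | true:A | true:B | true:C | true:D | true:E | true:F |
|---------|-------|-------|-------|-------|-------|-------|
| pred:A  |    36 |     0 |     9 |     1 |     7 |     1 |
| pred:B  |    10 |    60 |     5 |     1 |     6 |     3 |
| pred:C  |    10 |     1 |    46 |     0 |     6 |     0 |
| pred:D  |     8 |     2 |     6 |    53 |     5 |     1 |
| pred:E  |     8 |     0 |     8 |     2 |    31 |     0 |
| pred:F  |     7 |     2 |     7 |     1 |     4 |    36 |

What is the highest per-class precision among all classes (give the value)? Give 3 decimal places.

0.730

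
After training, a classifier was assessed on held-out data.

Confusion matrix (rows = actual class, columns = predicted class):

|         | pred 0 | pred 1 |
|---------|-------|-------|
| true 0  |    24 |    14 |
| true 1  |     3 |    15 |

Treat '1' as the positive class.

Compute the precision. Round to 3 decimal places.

0.517

Precision = TP/(TP+FP) = 15/(15+14) = 15/29 = 0.517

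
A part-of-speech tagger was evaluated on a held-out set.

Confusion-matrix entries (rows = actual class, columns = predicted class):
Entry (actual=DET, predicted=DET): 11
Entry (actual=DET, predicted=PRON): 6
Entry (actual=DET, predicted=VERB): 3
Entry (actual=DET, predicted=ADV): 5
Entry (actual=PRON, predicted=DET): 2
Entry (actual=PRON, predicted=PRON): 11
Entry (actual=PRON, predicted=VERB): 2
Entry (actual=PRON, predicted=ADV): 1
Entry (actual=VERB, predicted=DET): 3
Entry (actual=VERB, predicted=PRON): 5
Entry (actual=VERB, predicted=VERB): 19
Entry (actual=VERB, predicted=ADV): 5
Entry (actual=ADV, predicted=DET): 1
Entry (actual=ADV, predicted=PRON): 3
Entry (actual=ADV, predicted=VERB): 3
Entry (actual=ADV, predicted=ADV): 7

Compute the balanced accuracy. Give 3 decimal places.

0.555

Balanced accuracy = mean of per-class recall.
  DET: recall = 11/25 = 0.4400
  PRON: recall = 11/16 = 0.6875
  VERB: recall = 19/32 = 0.5938
  ADV: recall = 7/14 = 0.5000
Mean = (0.4400 + 0.6875 + 0.5938 + 0.5000) / 4 = 0.555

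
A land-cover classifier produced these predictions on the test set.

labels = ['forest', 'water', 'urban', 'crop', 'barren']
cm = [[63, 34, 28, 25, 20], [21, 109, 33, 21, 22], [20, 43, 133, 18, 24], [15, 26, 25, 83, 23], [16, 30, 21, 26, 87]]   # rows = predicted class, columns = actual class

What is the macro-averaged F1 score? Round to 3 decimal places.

0.485

Per-class F1 score (2·TP/(2·TP+FP+FN)):
  forest: TP=63, FP=34+28+25+20=107, FN=21+20+15+16=72 → 126/305 = 0.4131
  water: TP=109, FP=21+33+21+22=97, FN=34+43+26+30=133 → 218/448 = 0.4866
  urban: TP=133, FP=20+43+18+24=105, FN=28+33+25+21=107 → 266/478 = 0.5565
  crop: TP=83, FP=15+26+25+23=89, FN=25+21+18+26=90 → 166/345 = 0.4812
  barren: TP=87, FP=16+30+21+26=93, FN=20+22+24+23=89 → 174/356 = 0.4888
Macro-F1 score = mean = (0.4131 + 0.4866 + 0.5565 + 0.4812 + 0.4888) / 5 = 0.485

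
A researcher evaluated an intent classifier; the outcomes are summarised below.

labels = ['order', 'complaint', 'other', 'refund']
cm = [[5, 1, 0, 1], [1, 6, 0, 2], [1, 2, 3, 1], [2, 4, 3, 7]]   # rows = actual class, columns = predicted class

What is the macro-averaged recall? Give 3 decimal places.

0.562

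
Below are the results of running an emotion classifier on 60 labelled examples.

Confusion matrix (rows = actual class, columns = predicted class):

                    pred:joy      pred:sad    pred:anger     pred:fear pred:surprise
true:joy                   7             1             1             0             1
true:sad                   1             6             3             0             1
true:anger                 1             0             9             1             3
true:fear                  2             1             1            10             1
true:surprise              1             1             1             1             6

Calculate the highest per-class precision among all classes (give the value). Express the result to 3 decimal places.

0.833

Per-class precision (TP/(TP+FP)):
  joy: TP=7, FP=1+1+2+1=5 → 7/12 = 0.5833
  sad: TP=6, FP=1+0+1+1=3 → 6/9 = 0.6667
  anger: TP=9, FP=1+3+1+1=6 → 9/15 = 0.6000
  fear: TP=10, FP=0+0+1+1=2 → 10/12 = 0.8333
  surprise: TP=6, FP=1+1+3+1=6 → 6/12 = 0.5000
Highest is class 'fear' with precision = 0.833.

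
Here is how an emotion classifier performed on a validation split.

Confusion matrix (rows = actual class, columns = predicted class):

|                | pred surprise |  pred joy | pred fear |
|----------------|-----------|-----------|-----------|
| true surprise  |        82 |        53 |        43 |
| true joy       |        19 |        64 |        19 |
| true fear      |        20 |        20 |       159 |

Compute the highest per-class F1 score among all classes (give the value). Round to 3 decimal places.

0.757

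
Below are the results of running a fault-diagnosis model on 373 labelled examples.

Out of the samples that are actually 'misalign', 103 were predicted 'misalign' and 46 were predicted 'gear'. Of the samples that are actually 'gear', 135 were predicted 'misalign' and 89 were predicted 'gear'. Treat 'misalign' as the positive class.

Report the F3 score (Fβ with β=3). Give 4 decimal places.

Fβ = (1+β²)·TP / ((1+β²)·TP + β²·FN + FP), with β²=9
= 10·103 / (10·103 + 9·46 + 135) = 0.6523

0.6523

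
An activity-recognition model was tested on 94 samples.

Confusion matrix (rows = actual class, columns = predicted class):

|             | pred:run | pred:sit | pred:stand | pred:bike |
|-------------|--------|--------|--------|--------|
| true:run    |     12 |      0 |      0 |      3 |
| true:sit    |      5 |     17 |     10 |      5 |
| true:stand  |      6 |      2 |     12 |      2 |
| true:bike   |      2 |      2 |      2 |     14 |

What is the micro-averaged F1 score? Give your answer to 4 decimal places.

0.5851

Micro-averaging pools counts across classes: ΣTP=55, ΣFP=39, ΣFN=39.
Micro-F1 score = 2·TP/(2·TP+FP+FN) on pooled counts = 0.5851 (equals overall accuracy in single-label multiclass).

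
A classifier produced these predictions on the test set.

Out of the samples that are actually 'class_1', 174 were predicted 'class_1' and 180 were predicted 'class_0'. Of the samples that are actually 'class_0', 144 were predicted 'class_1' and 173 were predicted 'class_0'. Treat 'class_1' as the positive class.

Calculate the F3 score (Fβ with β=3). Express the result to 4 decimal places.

Fβ = (1+β²)·TP / ((1+β²)·TP + β²·FN + FP), with β²=9
= 10·174 / (10·174 + 9·180 + 144) = 0.4966

0.4966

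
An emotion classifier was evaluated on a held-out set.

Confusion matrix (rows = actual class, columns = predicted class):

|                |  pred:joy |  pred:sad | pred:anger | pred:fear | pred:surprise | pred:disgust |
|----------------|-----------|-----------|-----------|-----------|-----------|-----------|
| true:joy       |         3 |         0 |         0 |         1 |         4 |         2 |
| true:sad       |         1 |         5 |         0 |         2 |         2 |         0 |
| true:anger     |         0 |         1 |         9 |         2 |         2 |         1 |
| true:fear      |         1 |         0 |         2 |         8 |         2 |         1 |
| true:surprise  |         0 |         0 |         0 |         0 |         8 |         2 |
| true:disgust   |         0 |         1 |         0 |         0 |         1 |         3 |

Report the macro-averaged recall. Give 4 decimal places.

Per-class recall (TP/(TP+FN)):
  joy: TP=3, FN=0+0+1+4+2=7 → 3/10 = 0.30000
  sad: TP=5, FN=1+0+2+2+0=5 → 5/10 = 0.50000
  anger: TP=9, FN=0+1+2+2+1=6 → 9/15 = 0.60000
  fear: TP=8, FN=1+0+2+2+1=6 → 8/14 = 0.57143
  surprise: TP=8, FN=0+0+0+0+2=2 → 8/10 = 0.80000
  disgust: TP=3, FN=0+1+0+0+1=2 → 3/5 = 0.60000
Macro-recall = mean = (0.30000 + 0.50000 + 0.60000 + 0.57143 + 0.80000 + 0.60000) / 6 = 0.5619

0.5619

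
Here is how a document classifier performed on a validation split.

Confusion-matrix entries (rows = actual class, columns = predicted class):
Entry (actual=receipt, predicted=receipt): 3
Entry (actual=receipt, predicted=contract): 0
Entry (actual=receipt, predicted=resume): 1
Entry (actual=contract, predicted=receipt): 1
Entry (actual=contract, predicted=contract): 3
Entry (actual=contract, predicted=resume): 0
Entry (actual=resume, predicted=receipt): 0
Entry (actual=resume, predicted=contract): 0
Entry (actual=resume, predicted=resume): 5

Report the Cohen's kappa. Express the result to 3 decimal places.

Observed agreement pₒ = trace/N = 11/13 = 0.8462
Expected agreement pₑ = Σ (rowᵢ·colᵢ)/N² = (4·4 + 4·3 + 5·6)/13² = 0.3432
κ = (pₒ − pₑ)/(1 − pₑ) = (0.8462 − 0.3432)/(1 − 0.3432) = 0.766

0.766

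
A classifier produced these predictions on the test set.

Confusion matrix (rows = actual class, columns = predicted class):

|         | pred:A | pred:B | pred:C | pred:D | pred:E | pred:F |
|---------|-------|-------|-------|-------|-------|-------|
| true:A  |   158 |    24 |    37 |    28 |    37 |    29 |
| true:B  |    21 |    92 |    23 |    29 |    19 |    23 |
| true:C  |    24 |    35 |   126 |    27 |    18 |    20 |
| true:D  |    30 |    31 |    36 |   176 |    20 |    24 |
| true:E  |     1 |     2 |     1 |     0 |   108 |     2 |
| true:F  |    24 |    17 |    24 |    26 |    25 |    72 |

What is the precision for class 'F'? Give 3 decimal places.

0.424

Treat 'F' as positive and all other classes as negative.
precision = TP/(TP+FP).
F: TP=72, FP=29+23+20+24+2=98 → 72/170 = 0.4235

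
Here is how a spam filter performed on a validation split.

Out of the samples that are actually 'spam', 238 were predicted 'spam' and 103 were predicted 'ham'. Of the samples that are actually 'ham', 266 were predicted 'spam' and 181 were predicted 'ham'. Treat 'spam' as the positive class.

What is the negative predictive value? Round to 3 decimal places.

0.637

NPV = TN/(TN+FN) = 181/(181+103) = 0.637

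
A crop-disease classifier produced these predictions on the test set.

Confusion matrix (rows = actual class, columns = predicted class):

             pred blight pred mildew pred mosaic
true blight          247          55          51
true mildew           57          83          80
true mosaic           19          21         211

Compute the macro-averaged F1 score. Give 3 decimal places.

0.627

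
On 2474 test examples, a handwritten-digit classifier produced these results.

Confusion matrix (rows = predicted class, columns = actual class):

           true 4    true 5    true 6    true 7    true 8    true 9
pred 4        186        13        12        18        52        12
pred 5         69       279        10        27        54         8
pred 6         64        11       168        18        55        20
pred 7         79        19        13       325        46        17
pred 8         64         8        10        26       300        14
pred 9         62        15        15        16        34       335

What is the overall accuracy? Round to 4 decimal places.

Accuracy = trace / total = (186+279+168+325+300+335=1593) / 2474 = 1593/2474 = 0.6439

0.6439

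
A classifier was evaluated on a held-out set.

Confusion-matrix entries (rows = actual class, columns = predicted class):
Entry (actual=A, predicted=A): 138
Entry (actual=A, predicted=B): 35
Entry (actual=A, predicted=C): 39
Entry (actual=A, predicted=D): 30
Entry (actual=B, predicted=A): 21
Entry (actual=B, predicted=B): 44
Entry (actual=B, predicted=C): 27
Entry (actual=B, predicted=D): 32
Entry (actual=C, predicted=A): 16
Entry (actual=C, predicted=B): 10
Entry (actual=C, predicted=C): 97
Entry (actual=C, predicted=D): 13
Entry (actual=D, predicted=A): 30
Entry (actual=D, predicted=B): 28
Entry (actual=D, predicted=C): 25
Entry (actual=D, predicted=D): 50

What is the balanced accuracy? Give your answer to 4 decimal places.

Balanced accuracy = mean of per-class recall.
  A: recall = 138/242 = 0.57025
  B: recall = 44/124 = 0.35484
  C: recall = 97/136 = 0.71324
  D: recall = 50/133 = 0.37594
Mean = (0.57025 + 0.35484 + 0.71324 + 0.37594) / 4 = 0.5036

0.5036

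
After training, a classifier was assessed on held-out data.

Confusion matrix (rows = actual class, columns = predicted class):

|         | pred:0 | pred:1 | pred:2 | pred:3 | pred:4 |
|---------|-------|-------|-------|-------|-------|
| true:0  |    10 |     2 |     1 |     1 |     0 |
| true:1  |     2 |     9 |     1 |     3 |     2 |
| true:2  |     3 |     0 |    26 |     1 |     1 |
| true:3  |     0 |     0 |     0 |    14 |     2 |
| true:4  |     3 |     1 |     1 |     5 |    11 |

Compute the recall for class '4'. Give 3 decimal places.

Take TP from the diagonal, FP from the rest of the '4' prediction marginal, FN from the rest of the '4' actual marginal.
recall = TP/(TP+FN).
4: TP=11, FN=3+1+1+5=10 → 11/21 = 0.5238

0.524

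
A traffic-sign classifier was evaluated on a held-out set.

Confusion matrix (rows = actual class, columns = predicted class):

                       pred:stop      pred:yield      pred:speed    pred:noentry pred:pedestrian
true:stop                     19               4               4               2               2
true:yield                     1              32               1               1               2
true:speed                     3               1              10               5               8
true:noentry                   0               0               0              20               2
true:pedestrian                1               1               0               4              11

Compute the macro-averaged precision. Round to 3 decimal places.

0.673

Per-class precision (TP/(TP+FP)):
  stop: TP=19, FP=1+3+0+1=5 → 19/24 = 0.7917
  yield: TP=32, FP=4+1+0+1=6 → 32/38 = 0.8421
  speed: TP=10, FP=4+1+0+0=5 → 10/15 = 0.6667
  noentry: TP=20, FP=2+1+5+4=12 → 20/32 = 0.6250
  pedestrian: TP=11, FP=2+2+8+2=14 → 11/25 = 0.4400
Macro-precision = mean = (0.7917 + 0.8421 + 0.6667 + 0.6250 + 0.4400) / 5 = 0.673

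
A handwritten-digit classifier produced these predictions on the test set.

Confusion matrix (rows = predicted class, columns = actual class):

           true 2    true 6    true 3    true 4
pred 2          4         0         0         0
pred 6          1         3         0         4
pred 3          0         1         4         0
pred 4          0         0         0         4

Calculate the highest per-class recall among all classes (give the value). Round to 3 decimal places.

Per-class recall (TP/(TP+FN)):
  2: TP=4, FN=1+0+0=1 → 4/5 = 0.8000
  6: TP=3, FN=0+1+0=1 → 3/4 = 0.7500
  3: TP=4, FN=0+0+0=0 → 4/4 = 1.0000
  4: TP=4, FN=0+4+0=4 → 4/8 = 0.5000
Highest is class '3' with recall = 1.000.

1.000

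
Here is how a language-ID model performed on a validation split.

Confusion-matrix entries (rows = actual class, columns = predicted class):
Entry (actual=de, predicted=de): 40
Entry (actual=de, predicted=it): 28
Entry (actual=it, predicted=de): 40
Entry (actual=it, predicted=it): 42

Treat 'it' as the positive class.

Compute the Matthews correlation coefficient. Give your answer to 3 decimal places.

0.100

MCC = (TP·TN − FP·FN) / √((TP+FP)(TP+FN)(TN+FP)(TN+FN))
Numerator = 42·40 − 28·40 = 560
Denominator = √(70·82·68·80) = √31225600 = 5587.9871
MCC = 560 / 5587.9871 = 0.100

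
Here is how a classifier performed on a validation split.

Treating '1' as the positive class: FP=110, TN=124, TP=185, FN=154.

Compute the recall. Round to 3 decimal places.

Recall = TP/(TP+FN) = 185/(185+154) = 185/339 = 0.546

0.546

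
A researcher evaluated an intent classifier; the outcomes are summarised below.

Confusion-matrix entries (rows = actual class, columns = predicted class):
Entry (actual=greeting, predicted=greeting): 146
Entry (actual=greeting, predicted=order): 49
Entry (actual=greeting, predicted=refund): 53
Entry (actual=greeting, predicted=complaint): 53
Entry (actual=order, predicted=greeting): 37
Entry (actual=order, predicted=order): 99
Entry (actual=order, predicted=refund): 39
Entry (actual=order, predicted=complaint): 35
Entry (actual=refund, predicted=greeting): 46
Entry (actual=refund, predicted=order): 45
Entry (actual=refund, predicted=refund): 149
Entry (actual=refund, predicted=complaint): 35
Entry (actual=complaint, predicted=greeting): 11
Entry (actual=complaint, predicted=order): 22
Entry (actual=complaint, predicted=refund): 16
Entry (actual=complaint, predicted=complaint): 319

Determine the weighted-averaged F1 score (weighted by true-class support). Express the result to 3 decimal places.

Per-class F1 score (2·TP/(2·TP+FP+FN)):
  greeting: TP=146, FP=37+46+11=94, FN=49+53+53=155 → 292/541 = 0.5397
  order: TP=99, FP=49+45+22=116, FN=37+39+35=111 → 198/425 = 0.4659
  refund: TP=149, FP=53+39+16=108, FN=46+45+35=126 → 298/532 = 0.5602
  complaint: TP=319, FP=53+35+35=123, FN=11+22+16=49 → 638/810 = 0.7877
Weighted-F1 score = Σ (supportᵢ/N)·F1 scoreᵢ with N=1154: (301/1154)·0.5397 + (210/1154)·0.4659 + (275/1154)·0.5602 + (368/1154)·0.7877 = 0.610

0.610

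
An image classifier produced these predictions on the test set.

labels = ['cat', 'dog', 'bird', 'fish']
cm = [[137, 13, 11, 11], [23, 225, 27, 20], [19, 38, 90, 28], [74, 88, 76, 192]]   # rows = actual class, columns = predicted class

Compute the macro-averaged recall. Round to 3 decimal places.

Per-class recall (TP/(TP+FN)):
  cat: TP=137, FN=13+11+11=35 → 137/172 = 0.7965
  dog: TP=225, FN=23+27+20=70 → 225/295 = 0.7627
  bird: TP=90, FN=19+38+28=85 → 90/175 = 0.5143
  fish: TP=192, FN=74+88+76=238 → 192/430 = 0.4465
Macro-recall = mean = (0.7965 + 0.7627 + 0.5143 + 0.4465) / 4 = 0.630

0.630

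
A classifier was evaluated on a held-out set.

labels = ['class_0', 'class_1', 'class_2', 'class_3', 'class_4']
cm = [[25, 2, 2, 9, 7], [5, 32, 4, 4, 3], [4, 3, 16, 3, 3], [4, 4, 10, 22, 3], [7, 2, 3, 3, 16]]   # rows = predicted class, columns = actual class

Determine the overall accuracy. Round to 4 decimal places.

Accuracy = trace / total = (25+32+16+22+16=111) / 196 = 111/196 = 0.5663

0.5663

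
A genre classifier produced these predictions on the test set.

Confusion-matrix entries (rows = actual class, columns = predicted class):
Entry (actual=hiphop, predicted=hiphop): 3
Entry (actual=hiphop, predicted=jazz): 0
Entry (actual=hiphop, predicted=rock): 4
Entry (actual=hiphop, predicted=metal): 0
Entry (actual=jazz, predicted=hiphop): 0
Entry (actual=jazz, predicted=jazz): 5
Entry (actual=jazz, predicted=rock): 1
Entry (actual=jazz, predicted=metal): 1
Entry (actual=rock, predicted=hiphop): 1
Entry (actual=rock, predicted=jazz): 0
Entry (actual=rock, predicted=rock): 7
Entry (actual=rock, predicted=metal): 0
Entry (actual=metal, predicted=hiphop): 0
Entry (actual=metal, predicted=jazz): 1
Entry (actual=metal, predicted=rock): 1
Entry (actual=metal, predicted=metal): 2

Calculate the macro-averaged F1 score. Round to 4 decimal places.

0.6382

Per-class F1 score (2·TP/(2·TP+FP+FN)):
  hiphop: TP=3, FP=0+1+0=1, FN=0+4+0=4 → 6/11 = 0.54545
  jazz: TP=5, FP=0+0+1=1, FN=0+1+1=2 → 10/13 = 0.76923
  rock: TP=7, FP=4+1+1=6, FN=1+0+0=1 → 14/21 = 0.66667
  metal: TP=2, FP=0+1+0=1, FN=0+1+1=2 → 4/7 = 0.57143
Macro-F1 score = mean = (0.54545 + 0.76923 + 0.66667 + 0.57143) / 4 = 0.6382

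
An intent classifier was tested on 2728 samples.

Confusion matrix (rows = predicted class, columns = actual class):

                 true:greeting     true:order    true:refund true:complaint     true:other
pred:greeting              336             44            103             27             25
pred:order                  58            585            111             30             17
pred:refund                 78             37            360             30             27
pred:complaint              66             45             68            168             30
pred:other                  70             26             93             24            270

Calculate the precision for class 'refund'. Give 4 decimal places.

0.6767

precision = TP/(TP+FP).
refund: TP=360, FP=78+37+30+27=172 → 360/532 = 0.67669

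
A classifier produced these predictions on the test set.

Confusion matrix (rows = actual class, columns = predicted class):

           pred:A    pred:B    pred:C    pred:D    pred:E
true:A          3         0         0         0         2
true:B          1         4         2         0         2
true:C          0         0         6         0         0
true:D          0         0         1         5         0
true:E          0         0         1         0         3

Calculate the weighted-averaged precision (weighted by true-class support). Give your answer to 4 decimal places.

Per-class precision (TP/(TP+FP)):
  A: TP=3, FP=1+0+0+0=1 → 3/4 = 0.75000
  B: TP=4, FP=0+0+0+0=0 → 4/4 = 1.00000
  C: TP=6, FP=0+2+1+1=4 → 6/10 = 0.60000
  D: TP=5, FP=0+0+0+0=0 → 5/5 = 1.00000
  E: TP=3, FP=2+2+0+0=4 → 3/7 = 0.42857
Weighted-precision = Σ (supportᵢ/N)·precisionᵢ with N=30: (5/30)·0.75000 + (9/30)·1.00000 + (6/30)·0.60000 + (6/30)·1.00000 + (4/30)·0.42857 = 0.8021

0.8021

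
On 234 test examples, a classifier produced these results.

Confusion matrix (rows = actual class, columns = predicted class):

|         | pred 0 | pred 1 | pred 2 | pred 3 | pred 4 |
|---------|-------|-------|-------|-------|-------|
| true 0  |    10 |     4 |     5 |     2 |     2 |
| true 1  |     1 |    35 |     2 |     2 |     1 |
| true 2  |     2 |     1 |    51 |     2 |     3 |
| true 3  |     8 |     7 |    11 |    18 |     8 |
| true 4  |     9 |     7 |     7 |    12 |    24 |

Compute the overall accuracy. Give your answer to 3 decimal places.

Accuracy = trace / total = (10+35+51+18+24=138) / 234 = 138/234 = 0.590

0.590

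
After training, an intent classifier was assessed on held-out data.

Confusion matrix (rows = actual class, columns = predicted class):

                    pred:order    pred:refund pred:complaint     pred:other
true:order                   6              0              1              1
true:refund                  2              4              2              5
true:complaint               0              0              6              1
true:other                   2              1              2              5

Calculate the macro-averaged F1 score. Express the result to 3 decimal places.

Per-class F1 score (2·TP/(2·TP+FP+FN)):
  order: TP=6, FP=2+0+2=4, FN=0+1+1=2 → 12/18 = 0.6667
  refund: TP=4, FP=0+0+1=1, FN=2+2+5=9 → 8/18 = 0.4444
  complaint: TP=6, FP=1+2+2=5, FN=0+0+1=1 → 12/18 = 0.6667
  other: TP=5, FP=1+5+1=7, FN=2+1+2=5 → 10/22 = 0.4545
Macro-F1 score = mean = (0.6667 + 0.4444 + 0.6667 + 0.4545) / 4 = 0.558

0.558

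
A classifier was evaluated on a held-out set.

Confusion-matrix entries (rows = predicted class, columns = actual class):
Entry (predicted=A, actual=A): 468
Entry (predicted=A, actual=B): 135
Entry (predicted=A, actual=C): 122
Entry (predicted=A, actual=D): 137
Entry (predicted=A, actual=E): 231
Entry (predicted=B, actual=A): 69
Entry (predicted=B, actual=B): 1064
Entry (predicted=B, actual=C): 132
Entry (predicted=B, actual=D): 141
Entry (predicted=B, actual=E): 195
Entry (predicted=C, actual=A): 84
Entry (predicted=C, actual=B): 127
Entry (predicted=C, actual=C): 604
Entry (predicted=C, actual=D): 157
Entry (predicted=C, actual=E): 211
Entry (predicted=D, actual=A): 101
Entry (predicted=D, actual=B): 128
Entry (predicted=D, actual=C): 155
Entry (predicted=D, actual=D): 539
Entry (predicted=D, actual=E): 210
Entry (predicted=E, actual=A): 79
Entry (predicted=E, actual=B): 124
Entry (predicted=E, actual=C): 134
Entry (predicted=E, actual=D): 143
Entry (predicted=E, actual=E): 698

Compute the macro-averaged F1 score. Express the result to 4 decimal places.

Per-class F1 score (2·TP/(2·TP+FP+FN)):
  A: TP=468, FP=135+122+137+231=625, FN=69+84+101+79=333 → 936/1894 = 0.49419
  B: TP=1064, FP=69+132+141+195=537, FN=135+127+128+124=514 → 2128/3179 = 0.66939
  C: TP=604, FP=84+127+157+211=579, FN=122+132+155+134=543 → 1208/2330 = 0.51845
  D: TP=539, FP=101+128+155+210=594, FN=137+141+157+143=578 → 1078/2250 = 0.47911
  E: TP=698, FP=79+124+134+143=480, FN=231+195+211+210=847 → 1396/2723 = 0.51267
Macro-F1 score = mean = (0.49419 + 0.66939 + 0.51845 + 0.47911 + 0.51267) / 5 = 0.5348

0.5348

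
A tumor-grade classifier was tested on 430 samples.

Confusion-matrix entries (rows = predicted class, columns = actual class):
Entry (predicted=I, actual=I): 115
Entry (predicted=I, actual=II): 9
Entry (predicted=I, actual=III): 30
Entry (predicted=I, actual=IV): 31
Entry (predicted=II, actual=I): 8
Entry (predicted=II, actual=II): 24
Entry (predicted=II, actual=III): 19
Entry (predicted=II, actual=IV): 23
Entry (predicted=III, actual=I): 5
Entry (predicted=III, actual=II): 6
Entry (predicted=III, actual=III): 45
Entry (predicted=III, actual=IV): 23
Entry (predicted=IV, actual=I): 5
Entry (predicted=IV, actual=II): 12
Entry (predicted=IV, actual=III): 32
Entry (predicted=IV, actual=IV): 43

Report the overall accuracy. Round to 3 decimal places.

Accuracy = trace / total = (115+24+45+43=227) / 430 = 227/430 = 0.528

0.528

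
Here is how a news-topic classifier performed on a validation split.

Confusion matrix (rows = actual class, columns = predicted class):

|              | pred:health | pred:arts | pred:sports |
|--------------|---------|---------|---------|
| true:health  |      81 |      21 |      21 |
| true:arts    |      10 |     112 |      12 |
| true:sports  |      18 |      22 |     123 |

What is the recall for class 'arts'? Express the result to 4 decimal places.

recall = TP/(TP+FN).
arts: TP=112, FN=10+12=22 → 112/134 = 0.83582

0.8358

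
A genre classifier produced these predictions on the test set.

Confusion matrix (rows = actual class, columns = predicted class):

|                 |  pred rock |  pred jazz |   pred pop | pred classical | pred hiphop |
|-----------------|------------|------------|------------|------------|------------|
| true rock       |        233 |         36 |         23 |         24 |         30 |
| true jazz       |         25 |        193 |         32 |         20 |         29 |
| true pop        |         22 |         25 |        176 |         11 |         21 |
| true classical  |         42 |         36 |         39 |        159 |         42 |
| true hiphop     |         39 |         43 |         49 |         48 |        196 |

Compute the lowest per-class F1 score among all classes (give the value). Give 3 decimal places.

Per-class F1 score (2·TP/(2·TP+FP+FN)):
  rock: TP=233, FP=25+22+42+39=128, FN=36+23+24+30=113 → 466/707 = 0.6591
  jazz: TP=193, FP=36+25+36+43=140, FN=25+32+20+29=106 → 386/632 = 0.6108
  pop: TP=176, FP=23+32+39+49=143, FN=22+25+11+21=79 → 352/574 = 0.6132
  classical: TP=159, FP=24+20+11+48=103, FN=42+36+39+42=159 → 318/580 = 0.5483
  hiphop: TP=196, FP=30+29+21+42=122, FN=39+43+49+48=179 → 392/693 = 0.5657
Lowest is class 'classical' with F1 score = 0.548.

0.548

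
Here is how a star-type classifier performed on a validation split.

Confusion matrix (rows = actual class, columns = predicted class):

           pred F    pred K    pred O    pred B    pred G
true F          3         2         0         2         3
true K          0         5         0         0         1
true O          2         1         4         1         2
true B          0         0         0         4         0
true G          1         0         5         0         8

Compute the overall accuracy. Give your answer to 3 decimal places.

0.545

Accuracy = trace / total = (3+5+4+4+8=24) / 44 = 24/44 = 0.545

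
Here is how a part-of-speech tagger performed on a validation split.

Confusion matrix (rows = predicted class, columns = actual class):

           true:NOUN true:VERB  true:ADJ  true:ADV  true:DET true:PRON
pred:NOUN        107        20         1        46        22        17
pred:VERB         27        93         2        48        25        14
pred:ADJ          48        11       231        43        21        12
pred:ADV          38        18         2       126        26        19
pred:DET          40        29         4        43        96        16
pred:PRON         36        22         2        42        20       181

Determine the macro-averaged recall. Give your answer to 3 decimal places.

Per-class recall (TP/(TP+FN)):
  NOUN: TP=107, FN=27+48+38+40+36=189 → 107/296 = 0.3615
  VERB: TP=93, FN=20+11+18+29+22=100 → 93/193 = 0.4819
  ADJ: TP=231, FN=1+2+2+4+2=11 → 231/242 = 0.9545
  ADV: TP=126, FN=46+48+43+43+42=222 → 126/348 = 0.3621
  DET: TP=96, FN=22+25+21+26+20=114 → 96/210 = 0.4571
  PRON: TP=181, FN=17+14+12+19+16=78 → 181/259 = 0.6988
Macro-recall = mean = (0.3615 + 0.4819 + 0.9545 + 0.3621 + 0.4571 + 0.6988) / 6 = 0.553

0.553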